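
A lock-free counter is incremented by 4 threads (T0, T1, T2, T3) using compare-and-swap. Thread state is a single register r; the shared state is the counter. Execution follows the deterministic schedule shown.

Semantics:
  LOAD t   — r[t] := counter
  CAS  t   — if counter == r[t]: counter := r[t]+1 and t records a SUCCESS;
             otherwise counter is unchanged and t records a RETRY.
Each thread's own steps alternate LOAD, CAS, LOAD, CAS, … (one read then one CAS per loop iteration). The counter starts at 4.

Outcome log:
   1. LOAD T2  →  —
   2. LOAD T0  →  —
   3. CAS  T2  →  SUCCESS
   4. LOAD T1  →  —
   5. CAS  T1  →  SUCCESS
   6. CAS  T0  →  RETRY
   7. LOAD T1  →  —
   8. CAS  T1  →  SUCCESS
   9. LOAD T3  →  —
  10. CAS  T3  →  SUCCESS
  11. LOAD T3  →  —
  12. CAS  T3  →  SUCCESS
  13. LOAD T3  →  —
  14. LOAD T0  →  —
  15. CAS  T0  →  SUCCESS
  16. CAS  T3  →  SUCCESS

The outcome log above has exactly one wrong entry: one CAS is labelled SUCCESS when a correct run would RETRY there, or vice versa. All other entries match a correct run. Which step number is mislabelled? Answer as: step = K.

Re-executing:
[1] T2.load  rd  (counter 4, T2.r 4)
[2] T0.load  rd  (counter 4, T0.r 4)
[3] T2.cas  hit  (counter 5, T2.r 4)
[4] T1.load  rd  (counter 5, T1.r 5)
[5] T1.cas  hit  (counter 6, T1.r 5)
[6] T0.cas  miss  (counter 6, T0.r 4)
[7] T1.load  rd  (counter 6, T1.r 6)
[8] T1.cas  hit  (counter 7, T1.r 6)
[9] T3.load  rd  (counter 7, T3.r 7)
[10] T3.cas  hit  (counter 8, T3.r 7)
[11] T3.load  rd  (counter 8, T3.r 8)
[12] T3.cas  hit  (counter 9, T3.r 8)
[13] T3.load  rd  (counter 9, T3.r 9)
[14] T0.load  rd  (counter 9, T0.r 9)
[15] T0.cas  hit  (counter 10, T0.r 9)
[16] T3.cas  miss  (counter 10, T3.r 9)
Flip is step 16.

step = 16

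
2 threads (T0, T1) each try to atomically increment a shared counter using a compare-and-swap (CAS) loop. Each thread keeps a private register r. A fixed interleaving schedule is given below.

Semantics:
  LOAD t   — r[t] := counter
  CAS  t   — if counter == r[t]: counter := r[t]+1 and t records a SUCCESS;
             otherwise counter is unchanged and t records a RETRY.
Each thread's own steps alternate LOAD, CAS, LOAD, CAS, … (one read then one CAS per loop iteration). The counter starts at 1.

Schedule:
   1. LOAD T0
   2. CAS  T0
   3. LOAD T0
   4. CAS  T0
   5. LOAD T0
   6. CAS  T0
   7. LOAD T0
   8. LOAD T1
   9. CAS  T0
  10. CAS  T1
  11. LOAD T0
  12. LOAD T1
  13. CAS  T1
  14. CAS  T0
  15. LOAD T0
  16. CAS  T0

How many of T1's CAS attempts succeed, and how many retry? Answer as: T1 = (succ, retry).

[1] T0.load  rd  (counter 1, T0.r 1)
[2] T0.cas  hit  (counter 2, T0.r 1)
[3] T0.load  rd  (counter 2, T0.r 2)
[4] T0.cas  hit  (counter 3, T0.r 2)
[5] T0.load  rd  (counter 3, T0.r 3)
[6] T0.cas  hit  (counter 4, T0.r 3)
[7] T0.load  rd  (counter 4, T0.r 4)
[8] T1.load  rd  (counter 4, T1.r 4)
[9] T0.cas  hit  (counter 5, T0.r 4)
[10] T1.cas  miss  (counter 5, T1.r 4)
[11] T0.load  rd  (counter 5, T0.r 5)
[12] T1.load  rd  (counter 5, T1.r 5)
[13] T1.cas  hit  (counter 6, T1.r 5)
[14] T0.cas  miss  (counter 6, T0.r 5)
[15] T0.load  rd  (counter 6, T0.r 6)
[16] T0.cas  hit  (counter 7, T0.r 6)

T1 = (1, 1)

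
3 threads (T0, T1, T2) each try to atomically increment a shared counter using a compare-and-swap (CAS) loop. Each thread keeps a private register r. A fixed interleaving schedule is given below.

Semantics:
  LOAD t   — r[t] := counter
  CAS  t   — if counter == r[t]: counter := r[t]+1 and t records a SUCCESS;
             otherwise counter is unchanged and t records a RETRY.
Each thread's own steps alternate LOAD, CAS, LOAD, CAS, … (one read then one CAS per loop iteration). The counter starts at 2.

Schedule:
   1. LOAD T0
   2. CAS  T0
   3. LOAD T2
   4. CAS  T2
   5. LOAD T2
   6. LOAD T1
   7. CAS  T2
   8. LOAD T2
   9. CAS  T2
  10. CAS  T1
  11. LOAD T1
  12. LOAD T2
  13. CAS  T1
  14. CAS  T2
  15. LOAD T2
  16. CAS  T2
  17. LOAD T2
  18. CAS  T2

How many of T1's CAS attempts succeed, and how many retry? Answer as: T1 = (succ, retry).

1. LOAD T0 → mem=2 r[T0]=2 [LOAD]
2. CAS T0 → mem=3 r[T0]=2 [OK]
3. LOAD T2 → mem=3 r[T2]=3 [LOAD]
4. CAS T2 → mem=4 r[T2]=3 [OK]
5. LOAD T2 → mem=4 r[T2]=4 [LOAD]
6. LOAD T1 → mem=4 r[T1]=4 [LOAD]
7. CAS T2 → mem=5 r[T2]=4 [OK]
8. LOAD T2 → mem=5 r[T2]=5 [LOAD]
9. CAS T2 → mem=6 r[T2]=5 [OK]
10. CAS T1 → mem=6 r[T1]=4 [RETRY]
11. LOAD T1 → mem=6 r[T1]=6 [LOAD]
12. LOAD T2 → mem=6 r[T2]=6 [LOAD]
13. CAS T1 → mem=7 r[T1]=6 [OK]
14. CAS T2 → mem=7 r[T2]=6 [RETRY]
15. LOAD T2 → mem=7 r[T2]=7 [LOAD]
16. CAS T2 → mem=8 r[T2]=7 [OK]
17. LOAD T2 → mem=8 r[T2]=8 [LOAD]
18. CAS T2 → mem=9 r[T2]=8 [OK]

T1 = (1, 1)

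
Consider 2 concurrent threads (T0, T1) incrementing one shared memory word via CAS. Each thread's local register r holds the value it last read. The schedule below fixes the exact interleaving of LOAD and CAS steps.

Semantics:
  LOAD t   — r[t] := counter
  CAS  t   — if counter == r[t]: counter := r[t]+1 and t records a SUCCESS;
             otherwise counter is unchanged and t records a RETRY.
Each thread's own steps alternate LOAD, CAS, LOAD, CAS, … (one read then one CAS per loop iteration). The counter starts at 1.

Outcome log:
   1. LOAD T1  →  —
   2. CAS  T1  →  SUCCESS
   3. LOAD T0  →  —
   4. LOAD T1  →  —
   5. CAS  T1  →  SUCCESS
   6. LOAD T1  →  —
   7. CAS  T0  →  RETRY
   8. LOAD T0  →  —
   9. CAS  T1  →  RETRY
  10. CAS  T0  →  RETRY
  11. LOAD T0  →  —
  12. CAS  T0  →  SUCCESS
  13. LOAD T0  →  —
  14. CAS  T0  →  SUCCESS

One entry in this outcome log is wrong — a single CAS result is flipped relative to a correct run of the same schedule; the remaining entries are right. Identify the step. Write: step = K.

step = 9

Re-executing:
[1] T1.load  rd  (counter 1, T1.r 1)
[2] T1.cas  hit  (counter 2, T1.r 1)
[3] T0.load  rd  (counter 2, T0.r 2)
[4] T1.load  rd  (counter 2, T1.r 2)
[5] T1.cas  hit  (counter 3, T1.r 2)
[6] T1.load  rd  (counter 3, T1.r 3)
[7] T0.cas  miss  (counter 3, T0.r 2)
[8] T0.load  rd  (counter 3, T0.r 3)
[9] T1.cas  hit  (counter 4, T1.r 3)
[10] T0.cas  miss  (counter 4, T0.r 3)
[11] T0.load  rd  (counter 4, T0.r 4)
[12] T0.cas  hit  (counter 5, T0.r 4)
[13] T0.load  rd  (counter 5, T0.r 5)
[14] T0.cas  hit  (counter 6, T0.r 5)
Flip is step 9.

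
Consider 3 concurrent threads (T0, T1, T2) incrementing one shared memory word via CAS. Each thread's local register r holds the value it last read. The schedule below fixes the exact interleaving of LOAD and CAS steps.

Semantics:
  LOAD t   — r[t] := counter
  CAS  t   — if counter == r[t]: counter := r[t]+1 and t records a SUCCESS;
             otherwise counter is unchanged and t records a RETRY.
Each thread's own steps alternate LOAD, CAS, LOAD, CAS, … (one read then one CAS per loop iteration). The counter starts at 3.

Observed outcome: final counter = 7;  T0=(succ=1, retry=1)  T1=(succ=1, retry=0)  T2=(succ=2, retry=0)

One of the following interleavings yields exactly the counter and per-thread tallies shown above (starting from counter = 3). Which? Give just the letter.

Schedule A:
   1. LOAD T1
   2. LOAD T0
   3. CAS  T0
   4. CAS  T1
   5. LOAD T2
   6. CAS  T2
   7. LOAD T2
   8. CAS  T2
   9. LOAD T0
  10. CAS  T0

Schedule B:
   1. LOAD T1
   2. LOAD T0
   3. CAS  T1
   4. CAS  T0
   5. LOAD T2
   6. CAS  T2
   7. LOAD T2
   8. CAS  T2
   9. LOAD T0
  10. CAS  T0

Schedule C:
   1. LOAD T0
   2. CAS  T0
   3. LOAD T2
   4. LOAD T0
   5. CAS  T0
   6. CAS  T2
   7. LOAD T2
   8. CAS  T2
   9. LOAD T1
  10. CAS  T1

B

Simulating candidate B:
#1 T1 reads 3
#2 T0 reads 3
#3 T1 CAS(3→4) writes; counter now 4
#4 T0 CAS(3→4) fails; counter now 4
#5 T2 reads 4
#6 T2 CAS(4→5) writes; counter now 5
#7 T2 reads 5
#8 T2 CAS(5→6) writes; counter now 6
#9 T0 reads 6
#10 T0 CAS(6→7) writes; counter now 7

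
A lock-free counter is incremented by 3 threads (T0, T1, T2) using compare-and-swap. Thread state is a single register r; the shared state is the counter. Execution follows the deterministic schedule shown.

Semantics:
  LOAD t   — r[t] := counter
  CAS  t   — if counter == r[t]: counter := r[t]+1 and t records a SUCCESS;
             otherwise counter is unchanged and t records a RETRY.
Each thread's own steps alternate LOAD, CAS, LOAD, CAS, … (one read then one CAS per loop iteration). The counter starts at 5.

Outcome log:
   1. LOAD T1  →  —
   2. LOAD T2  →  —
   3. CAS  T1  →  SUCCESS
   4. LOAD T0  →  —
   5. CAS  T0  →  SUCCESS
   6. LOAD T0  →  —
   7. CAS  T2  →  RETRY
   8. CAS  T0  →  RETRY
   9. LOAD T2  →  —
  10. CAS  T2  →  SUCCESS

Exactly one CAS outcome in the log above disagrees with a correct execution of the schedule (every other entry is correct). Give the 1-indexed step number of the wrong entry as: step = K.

step = 8

Re-executing:
[1] T1.load  rd  (counter 5, T1.r 5)
[2] T2.load  rd  (counter 5, T2.r 5)
[3] T1.cas  hit  (counter 6, T1.r 5)
[4] T0.load  rd  (counter 6, T0.r 6)
[5] T0.cas  hit  (counter 7, T0.r 6)
[6] T0.load  rd  (counter 7, T0.r 7)
[7] T2.cas  miss  (counter 7, T2.r 5)
[8] T0.cas  hit  (counter 8, T0.r 7)
[9] T2.load  rd  (counter 8, T2.r 8)
[10] T2.cas  hit  (counter 9, T2.r 8)
Log disagrees first at step 8.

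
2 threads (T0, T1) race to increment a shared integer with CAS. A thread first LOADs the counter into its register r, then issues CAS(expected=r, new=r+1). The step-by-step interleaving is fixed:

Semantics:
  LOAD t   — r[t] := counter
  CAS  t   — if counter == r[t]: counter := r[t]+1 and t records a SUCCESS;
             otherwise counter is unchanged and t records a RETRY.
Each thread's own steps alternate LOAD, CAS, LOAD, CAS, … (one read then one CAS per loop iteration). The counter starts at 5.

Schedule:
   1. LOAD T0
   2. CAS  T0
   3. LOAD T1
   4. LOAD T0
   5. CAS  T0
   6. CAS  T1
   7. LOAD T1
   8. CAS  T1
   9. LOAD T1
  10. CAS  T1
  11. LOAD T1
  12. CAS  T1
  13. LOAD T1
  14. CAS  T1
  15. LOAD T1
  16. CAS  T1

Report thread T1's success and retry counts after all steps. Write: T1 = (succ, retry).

T1 = (5, 1)

[1] T0.load  rd  (counter 5, T0.r 5)
[2] T0.cas  hit  (counter 6, T0.r 5)
[3] T1.load  rd  (counter 6, T1.r 6)
[4] T0.load  rd  (counter 6, T0.r 6)
[5] T0.cas  hit  (counter 7, T0.r 6)
[6] T1.cas  miss  (counter 7, T1.r 6)
[7] T1.load  rd  (counter 7, T1.r 7)
[8] T1.cas  hit  (counter 8, T1.r 7)
[9] T1.load  rd  (counter 8, T1.r 8)
[10] T1.cas  hit  (counter 9, T1.r 8)
[11] T1.load  rd  (counter 9, T1.r 9)
[12] T1.cas  hit  (counter 10, T1.r 9)
[13] T1.load  rd  (counter 10, T1.r 10)
[14] T1.cas  hit  (counter 11, T1.r 10)
[15] T1.load  rd  (counter 11, T1.r 11)
[16] T1.cas  hit  (counter 12, T1.r 11)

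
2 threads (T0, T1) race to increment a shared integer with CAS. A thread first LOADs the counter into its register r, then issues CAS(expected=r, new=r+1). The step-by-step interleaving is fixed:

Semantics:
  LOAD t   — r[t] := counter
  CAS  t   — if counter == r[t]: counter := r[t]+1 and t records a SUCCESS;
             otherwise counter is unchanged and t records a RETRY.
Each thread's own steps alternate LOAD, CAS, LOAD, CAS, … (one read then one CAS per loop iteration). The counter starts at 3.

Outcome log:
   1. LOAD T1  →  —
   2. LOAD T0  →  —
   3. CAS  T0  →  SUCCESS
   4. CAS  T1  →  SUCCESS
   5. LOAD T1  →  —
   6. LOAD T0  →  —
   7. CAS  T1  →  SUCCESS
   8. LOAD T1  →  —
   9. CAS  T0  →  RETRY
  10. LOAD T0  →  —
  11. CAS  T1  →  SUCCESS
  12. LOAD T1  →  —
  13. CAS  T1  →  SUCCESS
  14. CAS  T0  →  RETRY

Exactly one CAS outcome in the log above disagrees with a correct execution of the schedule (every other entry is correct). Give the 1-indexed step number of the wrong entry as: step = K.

Correct run:
[1] T1.load  rd  (counter 3, T1.r 3)
[2] T0.load  rd  (counter 3, T0.r 3)
[3] T0.cas  hit  (counter 4, T0.r 3)
[4] T1.cas  miss  (counter 4, T1.r 3)
[5] T1.load  rd  (counter 4, T1.r 4)
[6] T0.load  rd  (counter 4, T0.r 4)
[7] T1.cas  hit  (counter 5, T1.r 4)
[8] T1.load  rd  (counter 5, T1.r 5)
[9] T0.cas  miss  (counter 5, T0.r 4)
[10] T0.load  rd  (counter 5, T0.r 5)
[11] T1.cas  hit  (counter 6, T1.r 5)
[12] T1.load  rd  (counter 6, T1.r 6)
[13] T1.cas  hit  (counter 7, T1.r 6)
[14] T0.cas  miss  (counter 7, T0.r 5)
Mismatch at 4.

step = 4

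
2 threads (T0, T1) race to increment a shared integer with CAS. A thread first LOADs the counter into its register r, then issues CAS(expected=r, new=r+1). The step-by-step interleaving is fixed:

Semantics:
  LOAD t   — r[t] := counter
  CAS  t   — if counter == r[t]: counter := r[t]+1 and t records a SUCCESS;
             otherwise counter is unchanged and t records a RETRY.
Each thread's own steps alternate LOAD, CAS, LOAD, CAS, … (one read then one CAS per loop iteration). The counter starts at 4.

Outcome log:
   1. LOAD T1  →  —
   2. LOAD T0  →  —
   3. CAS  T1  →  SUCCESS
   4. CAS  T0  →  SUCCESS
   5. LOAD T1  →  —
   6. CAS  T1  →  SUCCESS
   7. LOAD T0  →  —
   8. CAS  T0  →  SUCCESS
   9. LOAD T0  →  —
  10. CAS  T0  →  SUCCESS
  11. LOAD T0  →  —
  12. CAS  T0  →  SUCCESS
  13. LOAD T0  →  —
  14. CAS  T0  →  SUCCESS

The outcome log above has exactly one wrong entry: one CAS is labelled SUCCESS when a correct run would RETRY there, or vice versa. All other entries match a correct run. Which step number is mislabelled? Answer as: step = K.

Re-executing:
   1) LOAD T1:  M=4  r_T1=4
   2) LOAD T0:  M=4  r_T0=4
   3) CAS  T1:  M=5  r_T1=4 ✓
   4) CAS  T0:  M=5  r_T0=4 ✗
   5) LOAD T1:  M=5  r_T1=5
   6) CAS  T1:  M=6  r_T1=5 ✓
   7) LOAD T0:  M=6  r_T0=6
   8) CAS  T0:  M=7  r_T0=6 ✓
   9) LOAD T0:  M=7  r_T0=7
  10) CAS  T0:  M=8  r_T0=7 ✓
  11) LOAD T0:  M=8  r_T0=8
  12) CAS  T0:  M=9  r_T0=8 ✓
  13) LOAD T0:  M=9  r_T0=9
  14) CAS  T0:  M=10  r_T0=9 ✓
Mismatch at 4.

step = 4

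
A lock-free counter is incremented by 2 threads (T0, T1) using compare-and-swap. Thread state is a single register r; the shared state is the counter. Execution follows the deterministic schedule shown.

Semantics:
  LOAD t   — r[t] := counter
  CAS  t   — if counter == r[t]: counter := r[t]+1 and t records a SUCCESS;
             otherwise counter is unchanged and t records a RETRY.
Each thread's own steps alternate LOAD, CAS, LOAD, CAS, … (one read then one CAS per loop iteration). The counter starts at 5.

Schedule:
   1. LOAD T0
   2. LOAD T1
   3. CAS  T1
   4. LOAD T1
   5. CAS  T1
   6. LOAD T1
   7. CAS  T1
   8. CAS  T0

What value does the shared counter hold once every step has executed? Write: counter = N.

[1] T0.load  rd  (counter 5, T0.r 5)
[2] T1.load  rd  (counter 5, T1.r 5)
[3] T1.cas  hit  (counter 6, T1.r 5)
[4] T1.load  rd  (counter 6, T1.r 6)
[5] T1.cas  hit  (counter 7, T1.r 6)
[6] T1.load  rd  (counter 7, T1.r 7)
[7] T1.cas  hit  (counter 8, T1.r 7)
[8] T0.cas  miss  (counter 8, T0.r 5)

counter = 8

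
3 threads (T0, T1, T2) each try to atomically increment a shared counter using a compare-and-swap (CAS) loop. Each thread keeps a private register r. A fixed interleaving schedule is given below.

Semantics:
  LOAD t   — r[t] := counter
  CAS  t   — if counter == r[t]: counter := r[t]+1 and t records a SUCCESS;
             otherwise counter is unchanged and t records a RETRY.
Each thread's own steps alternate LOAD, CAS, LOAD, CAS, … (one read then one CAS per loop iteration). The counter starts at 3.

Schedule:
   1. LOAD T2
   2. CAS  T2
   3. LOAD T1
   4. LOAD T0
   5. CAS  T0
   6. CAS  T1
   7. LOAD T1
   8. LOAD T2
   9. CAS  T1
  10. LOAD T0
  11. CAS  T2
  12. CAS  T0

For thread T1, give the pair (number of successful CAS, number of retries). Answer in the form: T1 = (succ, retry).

T1 = (1, 1)

   1) LOAD T2:  M=3  r_T2=3
   2) CAS  T2:  M=4  r_T2=3 ✓
   3) LOAD T1:  M=4  r_T1=4
   4) LOAD T0:  M=4  r_T0=4
   5) CAS  T0:  M=5  r_T0=4 ✓
   6) CAS  T1:  M=5  r_T1=4 ✗
   7) LOAD T1:  M=5  r_T1=5
   8) LOAD T2:  M=5  r_T2=5
   9) CAS  T1:  M=6  r_T1=5 ✓
  10) LOAD T0:  M=6  r_T0=6
  11) CAS  T2:  M=6  r_T2=5 ✗
  12) CAS  T0:  M=7  r_T0=6 ✓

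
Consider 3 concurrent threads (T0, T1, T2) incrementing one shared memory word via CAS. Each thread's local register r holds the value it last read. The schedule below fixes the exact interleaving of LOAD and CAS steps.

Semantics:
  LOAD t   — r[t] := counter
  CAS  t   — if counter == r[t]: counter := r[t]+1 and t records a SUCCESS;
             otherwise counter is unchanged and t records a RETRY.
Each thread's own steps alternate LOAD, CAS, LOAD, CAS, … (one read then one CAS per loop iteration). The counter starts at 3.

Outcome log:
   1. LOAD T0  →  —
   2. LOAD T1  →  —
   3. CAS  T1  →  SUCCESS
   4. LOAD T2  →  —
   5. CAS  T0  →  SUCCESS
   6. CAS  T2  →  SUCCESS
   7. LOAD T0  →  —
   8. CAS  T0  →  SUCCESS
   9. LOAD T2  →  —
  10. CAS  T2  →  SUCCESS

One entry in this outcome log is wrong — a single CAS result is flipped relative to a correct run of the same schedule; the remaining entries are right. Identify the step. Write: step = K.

Reference trace:
   1) LOAD T0:  M=3  r_T0=3
   2) LOAD T1:  M=3  r_T1=3
   3) CAS  T1:  M=4  r_T1=3 ✓
   4) LOAD T2:  M=4  r_T2=4
   5) CAS  T0:  M=4  r_T0=3 ✗
   6) CAS  T2:  M=5  r_T2=4 ✓
   7) LOAD T0:  M=5  r_T0=5
   8) CAS  T0:  M=6  r_T0=5 ✓
   9) LOAD T2:  M=6  r_T2=6
  10) CAS  T2:  M=7  r_T2=6 ✓
Flip is step 5.

step = 5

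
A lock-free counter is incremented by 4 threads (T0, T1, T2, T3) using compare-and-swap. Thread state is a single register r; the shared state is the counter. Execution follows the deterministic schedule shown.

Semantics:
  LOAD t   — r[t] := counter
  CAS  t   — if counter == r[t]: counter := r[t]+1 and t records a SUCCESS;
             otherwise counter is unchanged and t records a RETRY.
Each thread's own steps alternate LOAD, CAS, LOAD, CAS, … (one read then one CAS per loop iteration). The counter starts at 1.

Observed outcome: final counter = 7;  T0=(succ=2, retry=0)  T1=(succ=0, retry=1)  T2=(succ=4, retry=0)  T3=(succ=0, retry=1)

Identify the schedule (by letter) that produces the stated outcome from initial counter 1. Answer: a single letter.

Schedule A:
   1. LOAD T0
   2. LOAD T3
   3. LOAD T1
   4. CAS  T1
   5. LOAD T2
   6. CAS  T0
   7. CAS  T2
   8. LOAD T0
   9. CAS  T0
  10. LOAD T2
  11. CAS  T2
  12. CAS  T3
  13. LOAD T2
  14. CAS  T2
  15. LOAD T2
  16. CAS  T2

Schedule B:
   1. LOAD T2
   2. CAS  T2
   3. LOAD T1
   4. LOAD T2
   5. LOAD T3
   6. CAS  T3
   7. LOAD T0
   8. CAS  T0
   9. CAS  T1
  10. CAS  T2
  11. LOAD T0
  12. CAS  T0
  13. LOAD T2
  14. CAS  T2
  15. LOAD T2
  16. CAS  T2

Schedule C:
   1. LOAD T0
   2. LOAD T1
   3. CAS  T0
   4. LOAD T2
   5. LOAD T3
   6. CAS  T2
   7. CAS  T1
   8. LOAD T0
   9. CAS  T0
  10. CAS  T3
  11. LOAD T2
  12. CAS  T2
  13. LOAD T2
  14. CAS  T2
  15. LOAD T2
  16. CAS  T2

C

Tracing schedule C:
#1 T0 reads 1
#2 T1 reads 1
#3 T0 CAS(1→2) writes; counter now 2
#4 T2 reads 2
#5 T3 reads 2
#6 T2 CAS(2→3) writes; counter now 3
#7 T1 CAS(1→2) fails; counter now 3
#8 T0 reads 3
#9 T0 CAS(3→4) writes; counter now 4
#10 T3 CAS(2→3) fails; counter now 4
#11 T2 reads 4
#12 T2 CAS(4→5) writes; counter now 5
#13 T2 reads 5
#14 T2 CAS(5→6) writes; counter now 6
#15 T2 reads 6
#16 T2 CAS(6→7) writes; counter now 7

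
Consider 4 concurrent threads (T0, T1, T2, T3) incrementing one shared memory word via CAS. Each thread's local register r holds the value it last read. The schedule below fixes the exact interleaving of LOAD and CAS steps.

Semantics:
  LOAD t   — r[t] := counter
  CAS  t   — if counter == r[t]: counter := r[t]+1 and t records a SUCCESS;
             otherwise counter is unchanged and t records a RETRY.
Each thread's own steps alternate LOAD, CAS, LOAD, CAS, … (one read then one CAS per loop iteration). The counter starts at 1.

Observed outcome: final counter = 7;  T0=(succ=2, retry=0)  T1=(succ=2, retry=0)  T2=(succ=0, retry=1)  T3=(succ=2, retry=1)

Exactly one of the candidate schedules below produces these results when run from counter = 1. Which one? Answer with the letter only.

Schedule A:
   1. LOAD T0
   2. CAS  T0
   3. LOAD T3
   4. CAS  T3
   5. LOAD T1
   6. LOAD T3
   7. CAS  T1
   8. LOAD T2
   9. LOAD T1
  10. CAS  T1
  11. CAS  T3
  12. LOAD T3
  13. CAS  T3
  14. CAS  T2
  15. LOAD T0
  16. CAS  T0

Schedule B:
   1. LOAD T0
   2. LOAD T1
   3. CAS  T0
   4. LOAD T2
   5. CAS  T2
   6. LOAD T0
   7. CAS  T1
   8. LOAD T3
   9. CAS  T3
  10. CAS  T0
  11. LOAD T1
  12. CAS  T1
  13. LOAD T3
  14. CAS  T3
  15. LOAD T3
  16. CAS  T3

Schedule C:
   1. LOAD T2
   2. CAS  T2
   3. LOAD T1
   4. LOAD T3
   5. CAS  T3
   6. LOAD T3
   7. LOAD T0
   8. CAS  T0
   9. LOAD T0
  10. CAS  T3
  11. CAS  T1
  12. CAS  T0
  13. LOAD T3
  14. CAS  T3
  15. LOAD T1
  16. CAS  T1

A

Run A:
1. LOAD T0 → mem=1 r[T0]=1 [LOAD]
2. CAS T0 → mem=2 r[T0]=1 [OK]
3. LOAD T3 → mem=2 r[T3]=2 [LOAD]
4. CAS T3 → mem=3 r[T3]=2 [OK]
5. LOAD T1 → mem=3 r[T1]=3 [LOAD]
6. LOAD T3 → mem=3 r[T3]=3 [LOAD]
7. CAS T1 → mem=4 r[T1]=3 [OK]
8. LOAD T2 → mem=4 r[T2]=4 [LOAD]
9. LOAD T1 → mem=4 r[T1]=4 [LOAD]
10. CAS T1 → mem=5 r[T1]=4 [OK]
11. CAS T3 → mem=5 r[T3]=3 [RETRY]
12. LOAD T3 → mem=5 r[T3]=5 [LOAD]
13. CAS T3 → mem=6 r[T3]=5 [OK]
14. CAS T2 → mem=6 r[T2]=4 [RETRY]
15. LOAD T0 → mem=6 r[T0]=6 [LOAD]
16. CAS T0 → mem=7 r[T0]=6 [OK]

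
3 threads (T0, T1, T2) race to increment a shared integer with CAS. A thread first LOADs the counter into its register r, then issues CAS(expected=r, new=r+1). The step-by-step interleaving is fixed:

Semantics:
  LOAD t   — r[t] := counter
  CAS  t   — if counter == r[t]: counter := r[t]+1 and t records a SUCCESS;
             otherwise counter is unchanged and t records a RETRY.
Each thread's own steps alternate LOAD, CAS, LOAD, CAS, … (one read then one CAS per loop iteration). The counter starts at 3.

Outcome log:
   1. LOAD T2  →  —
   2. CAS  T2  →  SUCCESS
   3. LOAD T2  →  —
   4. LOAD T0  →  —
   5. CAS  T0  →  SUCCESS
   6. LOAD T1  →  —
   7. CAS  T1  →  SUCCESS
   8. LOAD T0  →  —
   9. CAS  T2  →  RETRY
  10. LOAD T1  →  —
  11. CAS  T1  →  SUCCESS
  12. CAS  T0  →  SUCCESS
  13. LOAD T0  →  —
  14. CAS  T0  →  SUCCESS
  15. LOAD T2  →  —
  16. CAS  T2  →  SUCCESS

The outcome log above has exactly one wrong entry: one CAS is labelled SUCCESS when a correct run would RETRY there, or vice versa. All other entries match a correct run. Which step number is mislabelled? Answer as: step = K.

Reference trace:
step 1: T2 LOAD ⇒ load; ctr=3 reg=3
step 2: T2 CAS ⇒ ok; ctr=4 reg=3
step 3: T2 LOAD ⇒ load; ctr=4 reg=4
step 4: T0 LOAD ⇒ load; ctr=4 reg=4
step 5: T0 CAS ⇒ ok; ctr=5 reg=4
step 6: T1 LOAD ⇒ load; ctr=5 reg=5
step 7: T1 CAS ⇒ ok; ctr=6 reg=5
step 8: T0 LOAD ⇒ load; ctr=6 reg=6
step 9: T2 CAS ⇒ retry; ctr=6 reg=4
step 10: T1 LOAD ⇒ load; ctr=6 reg=6
step 11: T1 CAS ⇒ ok; ctr=7 reg=6
step 12: T0 CAS ⇒ retry; ctr=7 reg=6
step 13: T0 LOAD ⇒ load; ctr=7 reg=7
step 14: T0 CAS ⇒ ok; ctr=8 reg=7
step 15: T2 LOAD ⇒ load; ctr=8 reg=8
step 16: T2 CAS ⇒ ok; ctr=9 reg=8
Flip is step 12.

step = 12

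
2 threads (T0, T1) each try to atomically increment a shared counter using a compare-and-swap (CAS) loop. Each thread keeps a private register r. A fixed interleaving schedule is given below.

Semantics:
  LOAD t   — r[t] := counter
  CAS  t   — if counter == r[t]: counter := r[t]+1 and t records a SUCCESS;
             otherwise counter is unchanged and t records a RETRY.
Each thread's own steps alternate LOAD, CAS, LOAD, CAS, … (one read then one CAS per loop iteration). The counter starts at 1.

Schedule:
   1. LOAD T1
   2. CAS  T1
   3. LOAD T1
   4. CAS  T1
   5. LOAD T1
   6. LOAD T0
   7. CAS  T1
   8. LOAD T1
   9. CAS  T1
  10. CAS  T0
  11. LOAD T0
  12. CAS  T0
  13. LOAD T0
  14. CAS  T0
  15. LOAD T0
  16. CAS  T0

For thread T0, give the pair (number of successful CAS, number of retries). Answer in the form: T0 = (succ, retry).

1. LOAD T1 → mem=1 r[T1]=1 [LOAD]
2. CAS T1 → mem=2 r[T1]=1 [OK]
3. LOAD T1 → mem=2 r[T1]=2 [LOAD]
4. CAS T1 → mem=3 r[T1]=2 [OK]
5. LOAD T1 → mem=3 r[T1]=3 [LOAD]
6. LOAD T0 → mem=3 r[T0]=3 [LOAD]
7. CAS T1 → mem=4 r[T1]=3 [OK]
8. LOAD T1 → mem=4 r[T1]=4 [LOAD]
9. CAS T1 → mem=5 r[T1]=4 [OK]
10. CAS T0 → mem=5 r[T0]=3 [RETRY]
11. LOAD T0 → mem=5 r[T0]=5 [LOAD]
12. CAS T0 → mem=6 r[T0]=5 [OK]
13. LOAD T0 → mem=6 r[T0]=6 [LOAD]
14. CAS T0 → mem=7 r[T0]=6 [OK]
15. LOAD T0 → mem=7 r[T0]=7 [LOAD]
16. CAS T0 → mem=8 r[T0]=7 [OK]

T0 = (3, 1)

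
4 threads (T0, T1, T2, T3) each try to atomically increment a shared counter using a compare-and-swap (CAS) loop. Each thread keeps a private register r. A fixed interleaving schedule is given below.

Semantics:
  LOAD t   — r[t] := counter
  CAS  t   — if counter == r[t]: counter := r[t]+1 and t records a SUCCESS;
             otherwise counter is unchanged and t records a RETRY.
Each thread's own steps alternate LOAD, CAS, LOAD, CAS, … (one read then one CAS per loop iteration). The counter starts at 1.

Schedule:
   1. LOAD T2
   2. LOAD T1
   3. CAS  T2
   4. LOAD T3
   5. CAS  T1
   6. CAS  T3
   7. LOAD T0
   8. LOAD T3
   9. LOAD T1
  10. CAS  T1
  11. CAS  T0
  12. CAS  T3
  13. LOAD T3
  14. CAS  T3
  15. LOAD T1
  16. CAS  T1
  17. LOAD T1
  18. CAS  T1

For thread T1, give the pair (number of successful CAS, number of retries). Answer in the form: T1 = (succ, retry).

T1 = (3, 1)

   1) LOAD T2:  M=1  r_T2=1
   2) LOAD T1:  M=1  r_T1=1
   3) CAS  T2:  M=2  r_T2=1 ✓
   4) LOAD T3:  M=2  r_T3=2
   5) CAS  T1:  M=2  r_T1=1 ✗
   6) CAS  T3:  M=3  r_T3=2 ✓
   7) LOAD T0:  M=3  r_T0=3
   8) LOAD T3:  M=3  r_T3=3
   9) LOAD T1:  M=3  r_T1=3
  10) CAS  T1:  M=4  r_T1=3 ✓
  11) CAS  T0:  M=4  r_T0=3 ✗
  12) CAS  T3:  M=4  r_T3=3 ✗
  13) LOAD T3:  M=4  r_T3=4
  14) CAS  T3:  M=5  r_T3=4 ✓
  15) LOAD T1:  M=5  r_T1=5
  16) CAS  T1:  M=6  r_T1=5 ✓
  17) LOAD T1:  M=6  r_T1=6
  18) CAS  T1:  M=7  r_T1=6 ✓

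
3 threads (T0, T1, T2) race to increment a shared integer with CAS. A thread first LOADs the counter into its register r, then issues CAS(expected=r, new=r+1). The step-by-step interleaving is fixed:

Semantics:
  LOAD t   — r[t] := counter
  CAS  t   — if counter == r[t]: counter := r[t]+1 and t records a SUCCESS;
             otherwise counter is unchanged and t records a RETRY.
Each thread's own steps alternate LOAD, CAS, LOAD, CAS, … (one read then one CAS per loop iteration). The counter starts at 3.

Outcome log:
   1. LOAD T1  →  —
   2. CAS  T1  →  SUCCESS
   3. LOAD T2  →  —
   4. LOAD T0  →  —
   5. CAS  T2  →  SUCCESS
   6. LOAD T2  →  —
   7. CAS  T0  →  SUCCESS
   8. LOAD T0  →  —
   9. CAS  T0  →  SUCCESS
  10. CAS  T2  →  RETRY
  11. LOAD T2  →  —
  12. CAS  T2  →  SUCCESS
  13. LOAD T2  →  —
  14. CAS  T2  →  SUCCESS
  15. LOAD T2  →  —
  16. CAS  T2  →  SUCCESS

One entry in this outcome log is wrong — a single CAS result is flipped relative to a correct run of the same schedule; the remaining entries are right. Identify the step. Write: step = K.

step = 7

Re-executing:
1. LOAD T1 → mem=3 r[T1]=3 [LOAD]
2. CAS T1 → mem=4 r[T1]=3 [OK]
3. LOAD T2 → mem=4 r[T2]=4 [LOAD]
4. LOAD T0 → mem=4 r[T0]=4 [LOAD]
5. CAS T2 → mem=5 r[T2]=4 [OK]
6. LOAD T2 → mem=5 r[T2]=5 [LOAD]
7. CAS T0 → mem=5 r[T0]=4 [RETRY]
8. LOAD T0 → mem=5 r[T0]=5 [LOAD]
9. CAS T0 → mem=6 r[T0]=5 [OK]
10. CAS T2 → mem=6 r[T2]=5 [RETRY]
11. LOAD T2 → mem=6 r[T2]=6 [LOAD]
12. CAS T2 → mem=7 r[T2]=6 [OK]
13. LOAD T2 → mem=7 r[T2]=7 [LOAD]
14. CAS T2 → mem=8 r[T2]=7 [OK]
15. LOAD T2 → mem=8 r[T2]=8 [LOAD]
16. CAS T2 → mem=9 r[T2]=8 [OK]
Flip is step 7.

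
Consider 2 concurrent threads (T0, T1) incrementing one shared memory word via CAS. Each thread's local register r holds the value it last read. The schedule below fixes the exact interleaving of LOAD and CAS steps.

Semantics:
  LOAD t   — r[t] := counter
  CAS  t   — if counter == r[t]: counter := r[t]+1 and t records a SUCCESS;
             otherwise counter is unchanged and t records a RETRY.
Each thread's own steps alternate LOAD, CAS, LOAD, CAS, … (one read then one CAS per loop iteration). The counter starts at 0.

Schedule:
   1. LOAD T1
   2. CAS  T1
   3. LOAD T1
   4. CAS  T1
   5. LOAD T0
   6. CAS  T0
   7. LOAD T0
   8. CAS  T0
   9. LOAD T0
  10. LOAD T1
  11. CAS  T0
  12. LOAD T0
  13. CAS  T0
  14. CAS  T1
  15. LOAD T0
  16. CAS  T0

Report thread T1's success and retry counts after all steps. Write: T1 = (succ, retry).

[1] T1.load  rd  (counter 0, T1.r 0)
[2] T1.cas  hit  (counter 1, T1.r 0)
[3] T1.load  rd  (counter 1, T1.r 1)
[4] T1.cas  hit  (counter 2, T1.r 1)
[5] T0.load  rd  (counter 2, T0.r 2)
[6] T0.cas  hit  (counter 3, T0.r 2)
[7] T0.load  rd  (counter 3, T0.r 3)
[8] T0.cas  hit  (counter 4, T0.r 3)
[9] T0.load  rd  (counter 4, T0.r 4)
[10] T1.load  rd  (counter 4, T1.r 4)
[11] T0.cas  hit  (counter 5, T0.r 4)
[12] T0.load  rd  (counter 5, T0.r 5)
[13] T0.cas  hit  (counter 6, T0.r 5)
[14] T1.cas  miss  (counter 6, T1.r 4)
[15] T0.load  rd  (counter 6, T0.r 6)
[16] T0.cas  hit  (counter 7, T0.r 6)

T1 = (2, 1)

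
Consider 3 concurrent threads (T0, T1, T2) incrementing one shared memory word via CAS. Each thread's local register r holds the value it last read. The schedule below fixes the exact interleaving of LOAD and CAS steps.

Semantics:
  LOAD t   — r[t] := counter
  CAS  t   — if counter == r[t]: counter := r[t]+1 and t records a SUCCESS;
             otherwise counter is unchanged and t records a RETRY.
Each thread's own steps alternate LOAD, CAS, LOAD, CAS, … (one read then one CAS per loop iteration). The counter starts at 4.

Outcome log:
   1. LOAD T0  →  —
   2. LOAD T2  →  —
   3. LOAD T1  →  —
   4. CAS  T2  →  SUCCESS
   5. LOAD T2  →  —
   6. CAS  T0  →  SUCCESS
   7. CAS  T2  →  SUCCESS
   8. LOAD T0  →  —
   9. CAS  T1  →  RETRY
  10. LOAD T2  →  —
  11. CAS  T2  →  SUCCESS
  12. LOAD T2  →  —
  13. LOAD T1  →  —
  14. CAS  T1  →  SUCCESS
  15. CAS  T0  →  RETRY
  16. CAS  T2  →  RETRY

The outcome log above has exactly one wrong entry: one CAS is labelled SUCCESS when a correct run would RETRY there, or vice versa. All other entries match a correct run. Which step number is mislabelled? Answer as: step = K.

Re-executing:
#1 T0 reads 4
#2 T2 reads 4
#3 T1 reads 4
#4 T2 CAS(4→5) writes; counter now 5
#5 T2 reads 5
#6 T0 CAS(4→5) fails; counter now 5
#7 T2 CAS(5→6) writes; counter now 6
#8 T0 reads 6
#9 T1 CAS(4→5) fails; counter now 6
#10 T2 reads 6
#11 T2 CAS(6→7) writes; counter now 7
#12 T2 reads 7
#13 T1 reads 7
#14 T1 CAS(7→8) writes; counter now 8
#15 T0 CAS(6→7) fails; counter now 8
#16 T2 CAS(7→8) fails; counter now 8
Flip is step 6.

step = 6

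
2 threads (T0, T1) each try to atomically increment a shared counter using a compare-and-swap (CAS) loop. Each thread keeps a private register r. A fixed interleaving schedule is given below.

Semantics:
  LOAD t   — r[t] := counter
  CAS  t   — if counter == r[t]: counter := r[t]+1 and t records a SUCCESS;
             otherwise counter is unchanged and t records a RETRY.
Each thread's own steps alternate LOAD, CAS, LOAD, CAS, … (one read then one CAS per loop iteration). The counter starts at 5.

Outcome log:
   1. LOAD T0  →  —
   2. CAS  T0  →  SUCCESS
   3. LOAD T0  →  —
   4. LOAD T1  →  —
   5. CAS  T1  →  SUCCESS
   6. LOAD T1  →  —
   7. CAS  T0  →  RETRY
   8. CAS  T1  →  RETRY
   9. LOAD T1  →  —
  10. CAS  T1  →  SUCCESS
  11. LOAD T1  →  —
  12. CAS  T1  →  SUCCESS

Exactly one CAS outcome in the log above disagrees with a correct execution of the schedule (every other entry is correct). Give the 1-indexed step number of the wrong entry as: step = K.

Re-executing:
1. LOAD T0 → mem=5 r[T0]=5 [LOAD]
2. CAS T0 → mem=6 r[T0]=5 [OK]
3. LOAD T0 → mem=6 r[T0]=6 [LOAD]
4. LOAD T1 → mem=6 r[T1]=6 [LOAD]
5. CAS T1 → mem=7 r[T1]=6 [OK]
6. LOAD T1 → mem=7 r[T1]=7 [LOAD]
7. CAS T0 → mem=7 r[T0]=6 [RETRY]
8. CAS T1 → mem=8 r[T1]=7 [OK]
9. LOAD T1 → mem=8 r[T1]=8 [LOAD]
10. CAS T1 → mem=9 r[T1]=8 [OK]
11. LOAD T1 → mem=9 r[T1]=9 [LOAD]
12. CAS T1 → mem=10 r[T1]=9 [OK]
Mismatch at 8.

step = 8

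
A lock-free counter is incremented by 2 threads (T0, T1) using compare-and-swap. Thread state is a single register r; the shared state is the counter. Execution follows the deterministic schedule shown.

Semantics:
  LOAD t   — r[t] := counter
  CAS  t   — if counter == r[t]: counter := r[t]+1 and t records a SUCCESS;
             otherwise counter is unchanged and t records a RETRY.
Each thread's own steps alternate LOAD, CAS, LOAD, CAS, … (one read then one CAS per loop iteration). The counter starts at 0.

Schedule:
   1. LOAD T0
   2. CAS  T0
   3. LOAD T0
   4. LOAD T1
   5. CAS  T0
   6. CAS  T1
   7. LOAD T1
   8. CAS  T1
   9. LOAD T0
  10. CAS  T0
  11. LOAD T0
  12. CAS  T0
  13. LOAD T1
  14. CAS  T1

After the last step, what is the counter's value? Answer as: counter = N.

counter = 6

step 1: T0 LOAD ⇒ load; ctr=0 reg=0
step 2: T0 CAS ⇒ ok; ctr=1 reg=0
step 3: T0 LOAD ⇒ load; ctr=1 reg=1
step 4: T1 LOAD ⇒ load; ctr=1 reg=1
step 5: T0 CAS ⇒ ok; ctr=2 reg=1
step 6: T1 CAS ⇒ retry; ctr=2 reg=1
step 7: T1 LOAD ⇒ load; ctr=2 reg=2
step 8: T1 CAS ⇒ ok; ctr=3 reg=2
step 9: T0 LOAD ⇒ load; ctr=3 reg=3
step 10: T0 CAS ⇒ ok; ctr=4 reg=3
step 11: T0 LOAD ⇒ load; ctr=4 reg=4
step 12: T0 CAS ⇒ ok; ctr=5 reg=4
step 13: T1 LOAD ⇒ load; ctr=5 reg=5
step 14: T1 CAS ⇒ ok; ctr=6 reg=5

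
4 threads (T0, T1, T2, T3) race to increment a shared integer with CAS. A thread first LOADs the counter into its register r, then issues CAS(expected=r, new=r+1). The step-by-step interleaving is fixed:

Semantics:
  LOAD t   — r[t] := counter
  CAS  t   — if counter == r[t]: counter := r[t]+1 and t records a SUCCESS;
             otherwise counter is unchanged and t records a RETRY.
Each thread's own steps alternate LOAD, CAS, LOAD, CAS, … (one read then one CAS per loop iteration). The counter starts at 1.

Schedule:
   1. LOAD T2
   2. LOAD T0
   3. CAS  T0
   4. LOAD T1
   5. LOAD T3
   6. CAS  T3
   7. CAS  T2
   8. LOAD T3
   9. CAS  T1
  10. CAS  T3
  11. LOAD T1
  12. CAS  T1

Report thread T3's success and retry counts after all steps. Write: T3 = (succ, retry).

T3 = (2, 0)

#1 T2 reads 1
#2 T0 reads 1
#3 T0 CAS(1→2) writes; counter now 2
#4 T1 reads 2
#5 T3 reads 2
#6 T3 CAS(2→3) writes; counter now 3
#7 T2 CAS(1→2) fails; counter now 3
#8 T3 reads 3
#9 T1 CAS(2→3) fails; counter now 3
#10 T3 CAS(3→4) writes; counter now 4
#11 T1 reads 4
#12 T1 CAS(4→5) writes; counter now 5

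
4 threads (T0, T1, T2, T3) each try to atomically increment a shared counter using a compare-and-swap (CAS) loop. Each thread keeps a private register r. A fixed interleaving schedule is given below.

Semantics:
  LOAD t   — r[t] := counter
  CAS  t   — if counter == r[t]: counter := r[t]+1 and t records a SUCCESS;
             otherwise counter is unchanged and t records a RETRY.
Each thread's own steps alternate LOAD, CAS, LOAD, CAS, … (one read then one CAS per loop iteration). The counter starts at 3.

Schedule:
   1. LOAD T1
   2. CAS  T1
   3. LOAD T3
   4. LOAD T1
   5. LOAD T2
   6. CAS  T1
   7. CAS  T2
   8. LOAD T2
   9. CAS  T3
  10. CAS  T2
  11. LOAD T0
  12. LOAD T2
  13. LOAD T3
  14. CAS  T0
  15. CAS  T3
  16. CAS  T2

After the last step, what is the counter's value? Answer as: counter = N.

counter = 7

T1 LOAD — after: cnt=3, r=3 — load
T1 CAS — after: cnt=4, r=3 — ok
T3 LOAD — after: cnt=4, r=4 — load
T1 LOAD — after: cnt=4, r=4 — load
T2 LOAD — after: cnt=4, r=4 — load
T1 CAS — after: cnt=5, r=4 — ok
T2 CAS — after: cnt=5, r=4 — retry
T2 LOAD — after: cnt=5, r=5 — load
T3 CAS — after: cnt=5, r=4 — retry
T2 CAS — after: cnt=6, r=5 — ok
T0 LOAD — after: cnt=6, r=6 — load
T2 LOAD — after: cnt=6, r=6 — load
T3 LOAD — after: cnt=6, r=6 — load
T0 CAS — after: cnt=7, r=6 — ok
T3 CAS — after: cnt=7, r=6 — retry
T2 CAS — after: cnt=7, r=6 — retry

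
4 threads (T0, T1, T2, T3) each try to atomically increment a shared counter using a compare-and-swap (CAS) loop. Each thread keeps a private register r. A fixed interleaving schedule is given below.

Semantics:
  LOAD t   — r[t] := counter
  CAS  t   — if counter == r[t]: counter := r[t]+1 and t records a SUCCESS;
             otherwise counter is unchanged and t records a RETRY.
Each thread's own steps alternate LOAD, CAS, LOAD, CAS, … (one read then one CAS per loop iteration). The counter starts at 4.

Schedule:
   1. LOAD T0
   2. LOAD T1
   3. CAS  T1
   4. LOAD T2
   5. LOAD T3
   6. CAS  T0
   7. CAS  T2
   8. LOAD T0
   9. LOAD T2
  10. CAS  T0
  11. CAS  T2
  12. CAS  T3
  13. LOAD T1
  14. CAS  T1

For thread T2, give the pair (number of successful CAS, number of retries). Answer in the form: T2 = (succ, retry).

T2 = (1, 1)

1. LOAD T0 → mem=4 r[T0]=4 [LOAD]
2. LOAD T1 → mem=4 r[T1]=4 [LOAD]
3. CAS T1 → mem=5 r[T1]=4 [OK]
4. LOAD T2 → mem=5 r[T2]=5 [LOAD]
5. LOAD T3 → mem=5 r[T3]=5 [LOAD]
6. CAS T0 → mem=5 r[T0]=4 [RETRY]
7. CAS T2 → mem=6 r[T2]=5 [OK]
8. LOAD T0 → mem=6 r[T0]=6 [LOAD]
9. LOAD T2 → mem=6 r[T2]=6 [LOAD]
10. CAS T0 → mem=7 r[T0]=6 [OK]
11. CAS T2 → mem=7 r[T2]=6 [RETRY]
12. CAS T3 → mem=7 r[T3]=5 [RETRY]
13. LOAD T1 → mem=7 r[T1]=7 [LOAD]
14. CAS T1 → mem=8 r[T1]=7 [OK]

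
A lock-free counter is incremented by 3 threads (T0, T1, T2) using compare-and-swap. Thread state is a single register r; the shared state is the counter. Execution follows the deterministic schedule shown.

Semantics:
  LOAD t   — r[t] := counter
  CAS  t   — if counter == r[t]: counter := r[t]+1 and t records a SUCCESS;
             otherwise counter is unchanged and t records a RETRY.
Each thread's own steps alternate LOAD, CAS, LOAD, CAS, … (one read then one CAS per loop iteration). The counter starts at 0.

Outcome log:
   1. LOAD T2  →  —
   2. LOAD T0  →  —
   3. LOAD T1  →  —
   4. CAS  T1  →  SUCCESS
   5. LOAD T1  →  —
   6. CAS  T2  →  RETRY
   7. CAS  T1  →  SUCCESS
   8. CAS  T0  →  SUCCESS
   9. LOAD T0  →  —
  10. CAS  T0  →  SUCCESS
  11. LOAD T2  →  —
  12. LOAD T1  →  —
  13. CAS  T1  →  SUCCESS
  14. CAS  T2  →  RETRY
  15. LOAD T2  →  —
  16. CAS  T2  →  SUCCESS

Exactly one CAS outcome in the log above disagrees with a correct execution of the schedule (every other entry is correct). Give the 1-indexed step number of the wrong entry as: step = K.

Re-executing:
#1 T2 reads 0
#2 T0 reads 0
#3 T1 reads 0
#4 T1 CAS(0→1) writes; counter now 1
#5 T1 reads 1
#6 T2 CAS(0→1) fails; counter now 1
#7 T1 CAS(1→2) writes; counter now 2
#8 T0 CAS(0→1) fails; counter now 2
#9 T0 reads 2
#10 T0 CAS(2→3) writes; counter now 3
#11 T2 reads 3
#12 T1 reads 3
#13 T1 CAS(3→4) writes; counter now 4
#14 T2 CAS(3→4) fails; counter now 4
#15 T2 reads 4
#16 T2 CAS(4→5) writes; counter now 5
Mismatch at 8.

step = 8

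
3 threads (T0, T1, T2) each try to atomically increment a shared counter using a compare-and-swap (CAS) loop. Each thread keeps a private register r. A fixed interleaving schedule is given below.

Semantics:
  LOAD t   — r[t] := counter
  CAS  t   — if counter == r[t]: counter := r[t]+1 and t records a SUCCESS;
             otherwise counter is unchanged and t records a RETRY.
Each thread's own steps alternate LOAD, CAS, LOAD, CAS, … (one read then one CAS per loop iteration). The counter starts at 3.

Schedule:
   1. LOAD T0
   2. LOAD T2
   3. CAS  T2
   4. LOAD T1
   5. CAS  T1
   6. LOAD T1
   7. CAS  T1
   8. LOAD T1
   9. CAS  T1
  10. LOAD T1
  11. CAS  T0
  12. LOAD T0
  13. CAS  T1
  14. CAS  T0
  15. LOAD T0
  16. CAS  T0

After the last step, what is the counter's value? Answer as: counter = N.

counter = 9

#1 T0 reads 3
#2 T2 reads 3
#3 T2 CAS(3→4) writes; counter now 4
#4 T1 reads 4
#5 T1 CAS(4→5) writes; counter now 5
#6 T1 reads 5
#7 T1 CAS(5→6) writes; counter now 6
#8 T1 reads 6
#9 T1 CAS(6→7) writes; counter now 7
#10 T1 reads 7
#11 T0 CAS(3→4) fails; counter now 7
#12 T0 reads 7
#13 T1 CAS(7→8) writes; counter now 8
#14 T0 CAS(7→8) fails; counter now 8
#15 T0 reads 8
#16 T0 CAS(8→9) writes; counter now 9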